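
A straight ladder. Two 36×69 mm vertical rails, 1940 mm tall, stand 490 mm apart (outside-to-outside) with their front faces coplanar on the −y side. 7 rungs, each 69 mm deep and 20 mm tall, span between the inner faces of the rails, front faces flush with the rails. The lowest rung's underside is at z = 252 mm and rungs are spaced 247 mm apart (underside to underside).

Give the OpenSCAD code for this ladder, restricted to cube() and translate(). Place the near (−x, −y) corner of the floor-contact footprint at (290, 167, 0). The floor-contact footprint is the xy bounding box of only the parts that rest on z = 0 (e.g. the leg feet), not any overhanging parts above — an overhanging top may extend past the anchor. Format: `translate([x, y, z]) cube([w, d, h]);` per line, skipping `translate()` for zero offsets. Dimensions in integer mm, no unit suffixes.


translate([290, 167, 0]) cube([36, 69, 1940]);
translate([744, 167, 0]) cube([36, 69, 1940]);
translate([326, 167, 252]) cube([418, 69, 20]);
translate([326, 167, 499]) cube([418, 69, 20]);
translate([326, 167, 746]) cube([418, 69, 20]);
translate([326, 167, 993]) cube([418, 69, 20]);
translate([326, 167, 1240]) cube([418, 69, 20]);
translate([326, 167, 1487]) cube([418, 69, 20]);
translate([326, 167, 1734]) cube([418, 69, 20]);


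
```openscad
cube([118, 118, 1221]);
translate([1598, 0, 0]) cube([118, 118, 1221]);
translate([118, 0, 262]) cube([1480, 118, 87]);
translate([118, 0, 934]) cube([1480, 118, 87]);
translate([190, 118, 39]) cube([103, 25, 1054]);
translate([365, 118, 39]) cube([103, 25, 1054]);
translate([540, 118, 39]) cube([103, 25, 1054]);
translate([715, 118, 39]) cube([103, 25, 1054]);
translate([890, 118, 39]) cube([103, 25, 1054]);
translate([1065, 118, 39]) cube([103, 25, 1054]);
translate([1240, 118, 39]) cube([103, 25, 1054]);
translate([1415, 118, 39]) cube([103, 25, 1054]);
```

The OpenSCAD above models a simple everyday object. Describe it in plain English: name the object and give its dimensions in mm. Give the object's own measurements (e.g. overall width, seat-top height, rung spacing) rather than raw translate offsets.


A fence section. Two 118×118 mm posts, 1221 mm tall, stand on the floor with a clear span of 1480 mm between their inner faces. Two horizontal rails of 118×87 mm section span the gap between the posts with their undersides at z = 262 mm and z = 934 mm, flush with the posts' −y face. 8 pickets, each 103 mm wide, 25 mm thick and 1054 mm tall, are fixed to the +y face of the rails with their bottoms at z = 39 mm, spaced across the span with a 72 mm gap after the −x post and between neighbouring pickets, with 80 mm left before the +x post.


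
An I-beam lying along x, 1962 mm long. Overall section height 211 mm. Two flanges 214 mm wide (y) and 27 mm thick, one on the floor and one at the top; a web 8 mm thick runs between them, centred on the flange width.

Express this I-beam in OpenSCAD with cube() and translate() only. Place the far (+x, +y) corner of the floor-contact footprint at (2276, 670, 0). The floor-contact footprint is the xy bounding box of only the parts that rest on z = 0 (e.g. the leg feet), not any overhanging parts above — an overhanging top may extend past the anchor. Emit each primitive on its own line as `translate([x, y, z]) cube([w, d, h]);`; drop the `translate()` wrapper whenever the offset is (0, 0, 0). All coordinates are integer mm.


translate([314, 456, 0]) cube([1962, 214, 27]);
translate([314, 559, 27]) cube([1962, 8, 157]);
translate([314, 456, 184]) cube([1962, 214, 27]);


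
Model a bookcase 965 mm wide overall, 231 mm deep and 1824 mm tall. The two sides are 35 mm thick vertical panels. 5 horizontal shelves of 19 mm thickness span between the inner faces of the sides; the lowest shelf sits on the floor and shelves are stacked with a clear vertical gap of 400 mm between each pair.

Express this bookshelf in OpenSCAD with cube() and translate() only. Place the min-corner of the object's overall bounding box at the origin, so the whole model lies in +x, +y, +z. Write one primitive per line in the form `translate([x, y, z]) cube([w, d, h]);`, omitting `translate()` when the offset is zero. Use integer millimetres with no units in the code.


cube([35, 231, 1824]);
translate([930, 0, 0]) cube([35, 231, 1824]);
translate([35, 0, 0]) cube([895, 231, 19]);
translate([35, 0, 419]) cube([895, 231, 19]);
translate([35, 0, 838]) cube([895, 231, 19]);
translate([35, 0, 1257]) cube([895, 231, 19]);
translate([35, 0, 1676]) cube([895, 231, 19]);


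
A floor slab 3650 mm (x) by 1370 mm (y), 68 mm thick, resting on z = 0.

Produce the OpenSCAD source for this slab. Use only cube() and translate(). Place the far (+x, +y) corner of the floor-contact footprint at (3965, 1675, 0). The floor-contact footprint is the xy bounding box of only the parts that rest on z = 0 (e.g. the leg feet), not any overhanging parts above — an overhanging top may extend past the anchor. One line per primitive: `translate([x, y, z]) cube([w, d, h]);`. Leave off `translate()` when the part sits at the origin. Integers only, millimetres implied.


translate([315, 305, 0]) cube([3650, 1370, 68]);


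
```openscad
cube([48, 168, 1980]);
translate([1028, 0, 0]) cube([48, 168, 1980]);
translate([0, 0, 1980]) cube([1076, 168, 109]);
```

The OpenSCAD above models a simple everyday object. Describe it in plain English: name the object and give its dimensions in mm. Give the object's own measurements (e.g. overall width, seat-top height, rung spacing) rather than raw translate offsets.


A door frame. The clear opening is 980 mm wide and 1980 mm high. Two 48 mm wide jambs, 168 mm deep, stand either side of the opening from the floor to the top of the opening. A 109 mm thick head sits across the top of both jambs, spanning the full outside width of the frame.


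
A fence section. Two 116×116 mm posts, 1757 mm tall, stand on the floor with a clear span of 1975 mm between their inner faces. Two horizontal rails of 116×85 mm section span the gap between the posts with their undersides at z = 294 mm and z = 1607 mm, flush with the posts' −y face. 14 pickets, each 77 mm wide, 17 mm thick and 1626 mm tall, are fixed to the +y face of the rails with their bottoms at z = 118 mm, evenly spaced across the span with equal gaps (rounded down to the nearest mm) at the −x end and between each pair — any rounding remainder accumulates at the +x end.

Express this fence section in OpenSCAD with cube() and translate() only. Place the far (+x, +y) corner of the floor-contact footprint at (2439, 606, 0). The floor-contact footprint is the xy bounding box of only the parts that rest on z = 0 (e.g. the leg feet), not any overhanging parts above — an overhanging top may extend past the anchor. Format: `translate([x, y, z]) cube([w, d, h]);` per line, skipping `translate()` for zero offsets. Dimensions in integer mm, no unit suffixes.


translate([232, 490, 0]) cube([116, 116, 1757]);
translate([2323, 490, 0]) cube([116, 116, 1757]);
translate([348, 490, 294]) cube([1975, 116, 85]);
translate([348, 490, 1607]) cube([1975, 116, 85]);
translate([407, 606, 118]) cube([77, 17, 1626]);
translate([543, 606, 118]) cube([77, 17, 1626]);
translate([679, 606, 118]) cube([77, 17, 1626]);
translate([815, 606, 118]) cube([77, 17, 1626]);
translate([951, 606, 118]) cube([77, 17, 1626]);
translate([1087, 606, 118]) cube([77, 17, 1626]);
translate([1223, 606, 118]) cube([77, 17, 1626]);
translate([1359, 606, 118]) cube([77, 17, 1626]);
translate([1495, 606, 118]) cube([77, 17, 1626]);
translate([1631, 606, 118]) cube([77, 17, 1626]);
translate([1767, 606, 118]) cube([77, 17, 1626]);
translate([1903, 606, 118]) cube([77, 17, 1626]);
translate([2039, 606, 118]) cube([77, 17, 1626]);
translate([2175, 606, 118]) cube([77, 17, 1626]);


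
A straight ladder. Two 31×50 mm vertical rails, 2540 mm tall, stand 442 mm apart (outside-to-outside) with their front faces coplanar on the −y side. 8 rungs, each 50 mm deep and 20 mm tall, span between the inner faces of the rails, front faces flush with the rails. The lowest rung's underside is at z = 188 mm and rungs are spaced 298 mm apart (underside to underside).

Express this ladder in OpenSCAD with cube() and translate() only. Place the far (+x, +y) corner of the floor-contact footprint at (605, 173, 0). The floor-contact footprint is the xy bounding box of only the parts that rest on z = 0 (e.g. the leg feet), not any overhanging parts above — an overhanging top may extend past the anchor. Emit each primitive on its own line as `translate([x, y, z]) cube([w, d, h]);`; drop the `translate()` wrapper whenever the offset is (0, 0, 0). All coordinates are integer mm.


translate([163, 123, 0]) cube([31, 50, 2540]);
translate([574, 123, 0]) cube([31, 50, 2540]);
translate([194, 123, 188]) cube([380, 50, 20]);
translate([194, 123, 486]) cube([380, 50, 20]);
translate([194, 123, 784]) cube([380, 50, 20]);
translate([194, 123, 1082]) cube([380, 50, 20]);
translate([194, 123, 1380]) cube([380, 50, 20]);
translate([194, 123, 1678]) cube([380, 50, 20]);
translate([194, 123, 1976]) cube([380, 50, 20]);
translate([194, 123, 2274]) cube([380, 50, 20]);


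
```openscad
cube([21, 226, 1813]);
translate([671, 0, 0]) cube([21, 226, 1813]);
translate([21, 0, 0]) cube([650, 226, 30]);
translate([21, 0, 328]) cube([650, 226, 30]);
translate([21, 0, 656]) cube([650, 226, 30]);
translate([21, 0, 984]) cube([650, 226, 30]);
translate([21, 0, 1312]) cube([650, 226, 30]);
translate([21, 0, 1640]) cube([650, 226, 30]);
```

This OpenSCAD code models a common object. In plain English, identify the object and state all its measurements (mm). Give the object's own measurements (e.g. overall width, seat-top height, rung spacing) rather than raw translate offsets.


An open bookshelf. Two side panels, each 21 mm thick, 226 mm deep and 1813 mm tall, stand 692 mm apart (outside-to-outside). Between them sit 6 shelves, each 30 mm thick and 226 mm deep, spanning the full gap between the sides. The bottom shelf rests on the floor (its underside at z = 0) and the clear gap between one shelf's top and the next shelf's underside is 298 mm.


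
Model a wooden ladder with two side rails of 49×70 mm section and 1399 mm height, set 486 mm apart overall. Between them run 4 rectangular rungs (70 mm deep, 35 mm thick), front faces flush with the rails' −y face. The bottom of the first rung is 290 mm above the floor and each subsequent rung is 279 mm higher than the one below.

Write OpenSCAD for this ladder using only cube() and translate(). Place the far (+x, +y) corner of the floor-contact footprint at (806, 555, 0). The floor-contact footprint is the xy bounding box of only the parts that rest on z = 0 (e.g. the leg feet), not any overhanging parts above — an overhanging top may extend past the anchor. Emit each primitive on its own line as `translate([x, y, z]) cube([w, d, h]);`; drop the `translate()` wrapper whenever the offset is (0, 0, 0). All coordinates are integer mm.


// rung span = 486 - 2*49 = 388
// rung[k] z = 290 + k*279
translate([320, 485, 0]) cube([49, 70, 1399]);
translate([757, 485, 0]) cube([49, 70, 1399]);
translate([369, 485, 290]) cube([388, 70, 35]);
translate([369, 485, 569]) cube([388, 70, 35]);
translate([369, 485, 848]) cube([388, 70, 35]);
translate([369, 485, 1127]) cube([388, 70, 35]);


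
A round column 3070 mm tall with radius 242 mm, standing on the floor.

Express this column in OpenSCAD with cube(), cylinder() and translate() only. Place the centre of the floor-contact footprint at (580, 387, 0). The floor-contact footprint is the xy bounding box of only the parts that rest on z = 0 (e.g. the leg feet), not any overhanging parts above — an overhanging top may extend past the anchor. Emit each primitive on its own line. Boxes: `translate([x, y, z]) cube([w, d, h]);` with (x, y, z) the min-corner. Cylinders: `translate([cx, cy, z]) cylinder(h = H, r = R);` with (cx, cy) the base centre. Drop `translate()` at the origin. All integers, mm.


translate([580, 387, 0]) cylinder(h = 3070, r = 242);


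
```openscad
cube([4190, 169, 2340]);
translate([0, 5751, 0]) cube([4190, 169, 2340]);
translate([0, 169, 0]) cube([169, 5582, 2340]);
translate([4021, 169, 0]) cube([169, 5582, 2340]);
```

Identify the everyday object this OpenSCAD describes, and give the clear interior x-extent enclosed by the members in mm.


A house (or room) frame. The interior width is 3852 mm.

Four 2340 mm walls enclosing a rectangle with no floor or roof — a room or house frame. Outside width is 4190 mm and wall thickness is 169 mm, so the interior width is 4190 − 2 × 169 = 3852 mm.


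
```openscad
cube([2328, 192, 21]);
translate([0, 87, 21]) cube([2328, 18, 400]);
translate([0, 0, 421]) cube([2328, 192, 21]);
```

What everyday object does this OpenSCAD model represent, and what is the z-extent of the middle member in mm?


An I-beam. The web height is 400 mm.

Two wide flanges with a thin centred web — an I-beam. Overall 442 mm minus two 21 mm flanges gives a web of 442 − 2·21 = 400 mm.


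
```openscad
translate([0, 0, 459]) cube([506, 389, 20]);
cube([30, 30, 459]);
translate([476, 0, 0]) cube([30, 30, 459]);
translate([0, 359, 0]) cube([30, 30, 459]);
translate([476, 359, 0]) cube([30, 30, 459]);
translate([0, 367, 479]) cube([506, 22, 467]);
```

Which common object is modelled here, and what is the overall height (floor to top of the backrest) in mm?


A chair. The overall height is 946 mm.

A slab on four corner posts with a tall panel at the back — a chair. The seat slab sits at z = 459 with thickness 20, and the 467 mm backrest starts at the seat top, so the overall height is 459 + 20 + 467 = 946 mm.


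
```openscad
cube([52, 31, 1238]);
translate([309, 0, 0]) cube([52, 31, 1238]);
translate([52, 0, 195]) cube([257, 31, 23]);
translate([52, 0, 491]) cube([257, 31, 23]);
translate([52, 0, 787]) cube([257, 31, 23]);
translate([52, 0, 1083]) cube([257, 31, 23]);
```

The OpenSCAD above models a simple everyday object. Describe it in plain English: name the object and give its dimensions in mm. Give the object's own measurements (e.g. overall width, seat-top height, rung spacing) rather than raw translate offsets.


A straight ladder. Two 52×31 mm vertical rails, 1238 mm tall, stand 361 mm apart (outside-to-outside) with their front faces coplanar on the −y side. 4 rungs, each 31 mm deep and 23 mm tall, span between the inner faces of the rails, front faces flush with the rails. The lowest rung's underside is at z = 195 mm and rungs are spaced 296 mm apart (underside to underside).


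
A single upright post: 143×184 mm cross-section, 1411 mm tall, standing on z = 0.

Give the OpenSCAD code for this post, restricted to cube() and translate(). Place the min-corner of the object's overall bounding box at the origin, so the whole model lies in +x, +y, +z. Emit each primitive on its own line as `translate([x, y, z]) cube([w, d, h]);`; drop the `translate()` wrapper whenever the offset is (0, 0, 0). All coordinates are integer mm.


cube([143, 184, 1411]);


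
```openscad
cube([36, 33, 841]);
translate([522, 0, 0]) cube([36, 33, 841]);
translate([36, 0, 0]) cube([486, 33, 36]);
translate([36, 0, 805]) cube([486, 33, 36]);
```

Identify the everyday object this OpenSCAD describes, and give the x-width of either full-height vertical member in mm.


A picture frame. The border width is 36 mm.

Four thin pieces enclosing a rectangular opening — a picture frame. The two full-height stiles are 841 mm tall; the top rail sits at z = 805 and is 36 mm tall, so the border above the opening is 841 − 805 = 36 mm, matching the stile x-width.


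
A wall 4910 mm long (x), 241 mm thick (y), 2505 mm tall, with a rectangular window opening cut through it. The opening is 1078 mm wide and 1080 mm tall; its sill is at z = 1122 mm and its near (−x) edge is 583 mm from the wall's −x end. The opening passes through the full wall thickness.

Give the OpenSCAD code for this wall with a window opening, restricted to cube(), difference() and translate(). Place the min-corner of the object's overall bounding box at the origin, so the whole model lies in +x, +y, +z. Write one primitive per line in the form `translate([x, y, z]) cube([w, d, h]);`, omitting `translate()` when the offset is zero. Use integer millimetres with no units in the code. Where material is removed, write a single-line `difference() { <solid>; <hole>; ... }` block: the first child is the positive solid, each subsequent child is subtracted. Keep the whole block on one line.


difference() { cube([4910, 241, 2505]); translate([583, 0, 1122]) cube([1078, 241, 1080]); }


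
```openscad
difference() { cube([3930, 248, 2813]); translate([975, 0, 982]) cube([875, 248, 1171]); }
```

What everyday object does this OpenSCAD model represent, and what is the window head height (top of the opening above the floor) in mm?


A wall with a window opening. The window head height is 2153 mm.

A wall with a rectangular opening subtracted — a window. Sill at z = 982, opening 1171 mm tall, so the head is at 982 + 1171 = 2153 mm.


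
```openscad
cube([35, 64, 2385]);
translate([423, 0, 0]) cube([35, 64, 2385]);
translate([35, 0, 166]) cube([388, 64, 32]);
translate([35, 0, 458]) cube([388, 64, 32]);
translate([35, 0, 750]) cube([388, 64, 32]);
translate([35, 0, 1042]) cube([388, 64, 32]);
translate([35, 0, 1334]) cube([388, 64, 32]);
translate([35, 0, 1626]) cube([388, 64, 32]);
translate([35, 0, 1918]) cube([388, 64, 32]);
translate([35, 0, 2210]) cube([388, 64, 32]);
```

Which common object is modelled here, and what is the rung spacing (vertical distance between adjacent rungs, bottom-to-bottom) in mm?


A ladder. The rung spacing is 292 mm.

Two tall 35×64 posts with 8 short bars between them — a ladder. Adjacent rungs sit at z = 166 and z = 458, so the spacing is 458 − 166 = 292 mm.


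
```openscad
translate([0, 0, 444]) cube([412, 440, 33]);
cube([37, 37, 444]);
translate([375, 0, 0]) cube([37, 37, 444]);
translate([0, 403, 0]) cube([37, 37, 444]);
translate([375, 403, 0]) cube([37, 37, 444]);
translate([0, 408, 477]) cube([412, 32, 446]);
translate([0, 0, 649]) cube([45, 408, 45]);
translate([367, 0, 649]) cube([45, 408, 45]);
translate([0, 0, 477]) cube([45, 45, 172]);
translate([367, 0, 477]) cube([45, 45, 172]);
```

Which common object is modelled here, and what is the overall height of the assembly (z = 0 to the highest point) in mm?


A chair. The overall height is 923 mm.

A slab on four corner posts with a tall panel at the back — a chair. The seat slab sits at z = 444 with thickness 33, and the 446 mm backrest starts at the seat top, so the overall height is 444 + 33 + 446 = 923 mm.


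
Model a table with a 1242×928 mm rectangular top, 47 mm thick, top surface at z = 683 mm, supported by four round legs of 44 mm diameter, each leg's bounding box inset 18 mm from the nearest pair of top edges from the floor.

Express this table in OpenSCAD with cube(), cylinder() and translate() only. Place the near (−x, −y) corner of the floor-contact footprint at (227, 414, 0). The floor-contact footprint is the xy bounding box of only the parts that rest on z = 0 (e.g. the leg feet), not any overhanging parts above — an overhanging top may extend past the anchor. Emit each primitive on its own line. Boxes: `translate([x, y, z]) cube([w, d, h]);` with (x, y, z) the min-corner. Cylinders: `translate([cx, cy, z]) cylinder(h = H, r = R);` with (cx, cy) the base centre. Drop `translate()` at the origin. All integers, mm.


translate([209, 396, 636]) cube([1242, 928, 47]);
translate([249, 436, 0]) cylinder(h = 636, r = 22);
translate([1411, 436, 0]) cylinder(h = 636, r = 22);
translate([249, 1284, 0]) cylinder(h = 636, r = 22);
translate([1411, 1284, 0]) cylinder(h = 636, r = 22);


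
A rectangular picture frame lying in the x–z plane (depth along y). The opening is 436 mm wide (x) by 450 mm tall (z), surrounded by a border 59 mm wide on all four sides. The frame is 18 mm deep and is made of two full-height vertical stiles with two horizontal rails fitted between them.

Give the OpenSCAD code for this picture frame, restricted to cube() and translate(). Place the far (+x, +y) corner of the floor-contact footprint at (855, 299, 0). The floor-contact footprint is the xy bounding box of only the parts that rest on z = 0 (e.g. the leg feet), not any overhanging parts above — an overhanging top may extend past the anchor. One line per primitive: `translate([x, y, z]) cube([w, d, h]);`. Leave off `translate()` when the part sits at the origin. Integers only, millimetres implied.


translate([301, 281, 0]) cube([59, 18, 568]);
translate([796, 281, 0]) cube([59, 18, 568]);
translate([360, 281, 0]) cube([436, 18, 59]);
translate([360, 281, 509]) cube([436, 18, 59]);


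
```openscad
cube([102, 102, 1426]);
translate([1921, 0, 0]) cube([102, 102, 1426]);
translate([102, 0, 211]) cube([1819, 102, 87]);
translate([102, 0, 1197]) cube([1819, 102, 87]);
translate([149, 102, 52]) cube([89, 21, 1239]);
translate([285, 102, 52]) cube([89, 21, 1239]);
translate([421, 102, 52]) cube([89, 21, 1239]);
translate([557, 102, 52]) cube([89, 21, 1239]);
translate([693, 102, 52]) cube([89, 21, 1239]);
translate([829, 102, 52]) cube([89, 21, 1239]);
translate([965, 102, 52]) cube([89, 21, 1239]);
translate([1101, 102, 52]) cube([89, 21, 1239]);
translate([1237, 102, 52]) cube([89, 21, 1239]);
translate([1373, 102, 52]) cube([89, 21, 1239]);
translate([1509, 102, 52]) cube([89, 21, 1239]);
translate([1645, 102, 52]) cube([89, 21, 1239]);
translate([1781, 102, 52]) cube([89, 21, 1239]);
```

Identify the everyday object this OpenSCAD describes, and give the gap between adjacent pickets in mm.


A fence section. The picket gap is 47 mm.

Two posts, two rails, 13 pickets — a fence section. Span 1819 mm holds 13 pickets of 89 mm with 14 equal gaps: ⌊(1819 − 13·89) / 14⌋ = 47 mm.


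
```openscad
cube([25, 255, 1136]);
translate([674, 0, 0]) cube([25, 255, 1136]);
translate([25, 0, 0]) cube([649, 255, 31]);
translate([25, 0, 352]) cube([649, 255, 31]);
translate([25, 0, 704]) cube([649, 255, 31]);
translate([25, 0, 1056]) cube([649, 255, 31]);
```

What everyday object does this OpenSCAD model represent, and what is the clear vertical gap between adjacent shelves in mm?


A bookshelf. The clear shelf gap is 321 mm.

Two tall side panels with 4 horizontal boards between them — a bookshelf. The first two shelf undersides are at z = 0 and z = 352; with shelf thickness 31, the clear gap is 352 − 0 − 31 = 321 mm.


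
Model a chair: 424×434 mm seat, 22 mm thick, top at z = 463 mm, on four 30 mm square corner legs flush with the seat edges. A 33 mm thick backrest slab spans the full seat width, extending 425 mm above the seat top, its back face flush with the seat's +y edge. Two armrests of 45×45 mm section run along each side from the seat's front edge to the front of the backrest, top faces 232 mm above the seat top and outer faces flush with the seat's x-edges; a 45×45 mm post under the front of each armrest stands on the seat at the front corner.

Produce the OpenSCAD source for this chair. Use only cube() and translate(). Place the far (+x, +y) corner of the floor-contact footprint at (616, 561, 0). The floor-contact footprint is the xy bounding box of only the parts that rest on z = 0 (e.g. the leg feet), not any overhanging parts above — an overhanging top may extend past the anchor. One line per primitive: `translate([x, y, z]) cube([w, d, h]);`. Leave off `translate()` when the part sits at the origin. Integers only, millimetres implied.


translate([192, 127, 441]) cube([424, 434, 22]);
translate([192, 127, 0]) cube([30, 30, 441]);
translate([586, 127, 0]) cube([30, 30, 441]);
translate([192, 531, 0]) cube([30, 30, 441]);
translate([586, 531, 0]) cube([30, 30, 441]);
translate([192, 528, 463]) cube([424, 33, 425]);
translate([192, 127, 650]) cube([45, 401, 45]);
translate([571, 127, 650]) cube([45, 401, 45]);
translate([192, 127, 463]) cube([45, 45, 187]);
translate([571, 127, 463]) cube([45, 45, 187]);


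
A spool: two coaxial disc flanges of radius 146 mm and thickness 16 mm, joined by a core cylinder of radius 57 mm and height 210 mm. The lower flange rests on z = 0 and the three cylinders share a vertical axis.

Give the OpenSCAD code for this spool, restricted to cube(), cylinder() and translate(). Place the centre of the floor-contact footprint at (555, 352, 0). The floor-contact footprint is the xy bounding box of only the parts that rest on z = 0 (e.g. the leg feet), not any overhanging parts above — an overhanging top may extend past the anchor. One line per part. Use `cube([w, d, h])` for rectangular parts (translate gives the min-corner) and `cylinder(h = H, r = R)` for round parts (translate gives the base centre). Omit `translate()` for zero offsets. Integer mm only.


translate([555, 352, 0]) cylinder(h = 16, r = 146);
translate([555, 352, 16]) cylinder(h = 210, r = 57);
translate([555, 352, 226]) cylinder(h = 16, r = 146);


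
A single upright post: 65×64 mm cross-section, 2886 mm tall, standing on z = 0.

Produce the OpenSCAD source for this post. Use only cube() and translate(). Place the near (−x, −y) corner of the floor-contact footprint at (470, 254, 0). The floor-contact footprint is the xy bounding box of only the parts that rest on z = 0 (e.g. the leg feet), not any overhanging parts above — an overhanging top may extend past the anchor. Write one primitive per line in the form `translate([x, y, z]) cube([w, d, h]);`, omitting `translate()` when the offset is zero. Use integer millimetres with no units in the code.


translate([470, 254, 0]) cube([65, 64, 2886]);


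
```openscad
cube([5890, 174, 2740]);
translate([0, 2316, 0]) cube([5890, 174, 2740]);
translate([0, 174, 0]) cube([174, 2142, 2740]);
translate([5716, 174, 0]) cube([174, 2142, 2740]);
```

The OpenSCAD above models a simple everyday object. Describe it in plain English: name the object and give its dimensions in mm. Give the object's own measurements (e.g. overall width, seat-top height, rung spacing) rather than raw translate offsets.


The wall frame of a small rectangular building: four walls, each 2740 mm tall and 174 mm thick, enclosing a footprint 5890 mm (x) by 2490 mm (y) outside-to-outside, with no floor or roof. The front and back walls (the −y and +y sides) span the full width; the two side walls fit between them.


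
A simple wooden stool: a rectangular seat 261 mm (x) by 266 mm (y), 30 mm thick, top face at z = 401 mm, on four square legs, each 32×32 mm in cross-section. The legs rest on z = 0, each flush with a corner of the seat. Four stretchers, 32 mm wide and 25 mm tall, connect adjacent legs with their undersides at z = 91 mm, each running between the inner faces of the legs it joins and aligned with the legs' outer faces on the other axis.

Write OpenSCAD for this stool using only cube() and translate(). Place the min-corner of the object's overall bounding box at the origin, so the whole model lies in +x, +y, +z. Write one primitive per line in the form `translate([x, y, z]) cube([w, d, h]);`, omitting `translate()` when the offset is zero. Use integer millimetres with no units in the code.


translate([0, 0, 371]) cube([261, 266, 30]);
cube([32, 32, 371]);
translate([229, 0, 0]) cube([32, 32, 371]);
translate([0, 234, 0]) cube([32, 32, 371]);
translate([229, 234, 0]) cube([32, 32, 371]);
translate([32, 0, 91]) cube([197, 32, 25]);
translate([32, 234, 91]) cube([197, 32, 25]);
translate([0, 32, 91]) cube([32, 202, 25]);
translate([229, 32, 91]) cube([32, 202, 25]);


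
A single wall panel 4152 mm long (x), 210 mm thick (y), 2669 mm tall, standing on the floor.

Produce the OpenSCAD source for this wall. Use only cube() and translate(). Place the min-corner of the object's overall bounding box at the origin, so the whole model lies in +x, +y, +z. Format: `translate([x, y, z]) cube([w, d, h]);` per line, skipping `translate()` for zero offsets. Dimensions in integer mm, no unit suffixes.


cube([4152, 210, 2669]);


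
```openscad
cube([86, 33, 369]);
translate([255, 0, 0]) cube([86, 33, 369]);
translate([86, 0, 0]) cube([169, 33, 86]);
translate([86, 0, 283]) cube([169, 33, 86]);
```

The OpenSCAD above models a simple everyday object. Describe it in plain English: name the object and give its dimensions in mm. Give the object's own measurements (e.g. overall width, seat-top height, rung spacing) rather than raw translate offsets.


A rectangular picture frame lying in the x–z plane (depth along y). The opening is 169 mm wide (x) by 197 mm tall (z), surrounded by a border 86 mm wide on all four sides. The frame is 33 mm deep and is made of two full-height vertical stiles with two horizontal rails fitted between them.


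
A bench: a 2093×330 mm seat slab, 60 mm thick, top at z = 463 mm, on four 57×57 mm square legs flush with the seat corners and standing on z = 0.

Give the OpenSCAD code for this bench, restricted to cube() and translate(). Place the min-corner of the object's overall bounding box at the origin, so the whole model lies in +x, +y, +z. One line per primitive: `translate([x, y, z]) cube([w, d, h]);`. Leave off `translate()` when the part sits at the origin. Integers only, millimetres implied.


translate([0, 0, 403]) cube([2093, 330, 60]);
cube([57, 57, 403]);
translate([0, 273, 0]) cube([57, 57, 403]);
translate([2036, 0, 0]) cube([57, 57, 403]);
translate([2036, 273, 0]) cube([57, 57, 403]);


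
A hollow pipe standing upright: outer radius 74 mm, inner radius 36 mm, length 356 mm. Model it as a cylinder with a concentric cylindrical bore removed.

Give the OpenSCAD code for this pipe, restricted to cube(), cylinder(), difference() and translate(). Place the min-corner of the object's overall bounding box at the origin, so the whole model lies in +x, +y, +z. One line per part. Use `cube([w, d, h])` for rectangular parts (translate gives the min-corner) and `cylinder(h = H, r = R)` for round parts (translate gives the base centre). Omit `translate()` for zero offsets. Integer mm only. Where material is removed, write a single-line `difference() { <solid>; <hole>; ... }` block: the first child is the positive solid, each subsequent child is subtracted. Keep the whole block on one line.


difference() { translate([74, 74, 0]) cylinder(h = 356, r = 74); translate([74, 74, 0]) cylinder(h = 356, r = 36); }


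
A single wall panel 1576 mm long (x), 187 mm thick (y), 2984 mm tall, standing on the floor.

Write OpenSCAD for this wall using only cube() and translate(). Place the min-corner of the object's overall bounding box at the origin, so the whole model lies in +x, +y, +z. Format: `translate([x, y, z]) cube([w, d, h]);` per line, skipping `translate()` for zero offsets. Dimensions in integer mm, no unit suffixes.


cube([1576, 187, 2984]);


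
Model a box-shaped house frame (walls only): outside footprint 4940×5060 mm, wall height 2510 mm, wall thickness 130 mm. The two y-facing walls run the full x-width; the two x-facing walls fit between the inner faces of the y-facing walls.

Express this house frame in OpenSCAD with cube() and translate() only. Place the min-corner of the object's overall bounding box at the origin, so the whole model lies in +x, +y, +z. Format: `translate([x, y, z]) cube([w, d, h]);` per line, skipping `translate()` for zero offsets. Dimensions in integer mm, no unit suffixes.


cube([4940, 130, 2510]);
translate([0, 4930, 0]) cube([4940, 130, 2510]);
translate([0, 130, 0]) cube([130, 4800, 2510]);
translate([4810, 130, 0]) cube([130, 4800, 2510]);


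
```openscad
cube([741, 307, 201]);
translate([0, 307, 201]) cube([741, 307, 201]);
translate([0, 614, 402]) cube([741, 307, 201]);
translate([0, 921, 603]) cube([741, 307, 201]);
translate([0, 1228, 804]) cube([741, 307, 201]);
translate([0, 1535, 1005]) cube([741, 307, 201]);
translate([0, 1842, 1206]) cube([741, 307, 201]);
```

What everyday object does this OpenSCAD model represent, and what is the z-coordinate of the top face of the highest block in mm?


A staircase. The total rise is 1407 mm.

7 identical blocks, each offset up and back from the previous — a staircase. Each step is 201 mm tall and there are 7 of them, so the total rise is 7 × 201 = 1407 mm.


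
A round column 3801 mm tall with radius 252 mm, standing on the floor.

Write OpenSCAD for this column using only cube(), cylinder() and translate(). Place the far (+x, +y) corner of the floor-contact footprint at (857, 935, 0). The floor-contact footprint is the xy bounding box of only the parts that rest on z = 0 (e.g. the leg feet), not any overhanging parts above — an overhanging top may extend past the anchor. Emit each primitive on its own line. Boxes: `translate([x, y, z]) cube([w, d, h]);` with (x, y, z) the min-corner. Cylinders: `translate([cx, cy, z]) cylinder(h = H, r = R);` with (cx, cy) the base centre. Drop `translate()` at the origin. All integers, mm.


translate([605, 683, 0]) cylinder(h = 3801, r = 252);


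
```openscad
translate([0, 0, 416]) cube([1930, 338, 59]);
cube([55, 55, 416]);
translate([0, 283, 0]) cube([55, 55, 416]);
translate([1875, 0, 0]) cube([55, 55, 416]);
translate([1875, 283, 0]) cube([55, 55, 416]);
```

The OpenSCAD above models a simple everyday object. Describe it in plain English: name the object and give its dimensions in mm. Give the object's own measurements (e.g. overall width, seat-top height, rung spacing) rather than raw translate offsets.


A bench: a 1930×338 mm seat slab, 59 mm thick, top at z = 475 mm, on four 55×55 mm square legs flush with the seat corners and standing on z = 0.


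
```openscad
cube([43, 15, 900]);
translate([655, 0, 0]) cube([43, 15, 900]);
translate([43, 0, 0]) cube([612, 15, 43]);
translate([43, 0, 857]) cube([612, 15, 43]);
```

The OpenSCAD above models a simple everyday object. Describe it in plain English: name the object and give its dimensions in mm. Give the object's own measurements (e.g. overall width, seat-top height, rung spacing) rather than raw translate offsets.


A rectangular picture frame lying in the x–z plane (depth along y). The opening is 612 mm wide (x) by 814 mm tall (z), surrounded by a border 43 mm wide on all four sides. The frame is 15 mm deep and is made of two full-height vertical stiles with two horizontal rails fitted between them.


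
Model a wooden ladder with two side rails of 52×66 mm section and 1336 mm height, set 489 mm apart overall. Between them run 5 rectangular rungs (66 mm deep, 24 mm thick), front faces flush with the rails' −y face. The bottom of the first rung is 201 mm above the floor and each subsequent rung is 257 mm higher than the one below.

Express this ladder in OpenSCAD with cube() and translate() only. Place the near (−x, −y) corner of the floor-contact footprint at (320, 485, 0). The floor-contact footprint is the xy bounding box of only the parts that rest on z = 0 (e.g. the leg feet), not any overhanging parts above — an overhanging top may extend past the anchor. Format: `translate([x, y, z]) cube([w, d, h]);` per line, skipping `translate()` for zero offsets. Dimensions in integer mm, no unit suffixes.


translate([320, 485, 0]) cube([52, 66, 1336]);
translate([757, 485, 0]) cube([52, 66, 1336]);
translate([372, 485, 201]) cube([385, 66, 24]);
translate([372, 485, 458]) cube([385, 66, 24]);
translate([372, 485, 715]) cube([385, 66, 24]);
translate([372, 485, 972]) cube([385, 66, 24]);
translate([372, 485, 1229]) cube([385, 66, 24]);


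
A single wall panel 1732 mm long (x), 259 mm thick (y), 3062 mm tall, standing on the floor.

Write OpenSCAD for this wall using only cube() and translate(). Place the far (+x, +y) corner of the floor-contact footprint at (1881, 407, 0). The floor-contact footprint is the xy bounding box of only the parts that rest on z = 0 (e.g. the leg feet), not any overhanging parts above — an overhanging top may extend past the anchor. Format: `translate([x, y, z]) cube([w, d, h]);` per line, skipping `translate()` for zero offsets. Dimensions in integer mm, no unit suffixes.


translate([149, 148, 0]) cube([1732, 259, 3062]);


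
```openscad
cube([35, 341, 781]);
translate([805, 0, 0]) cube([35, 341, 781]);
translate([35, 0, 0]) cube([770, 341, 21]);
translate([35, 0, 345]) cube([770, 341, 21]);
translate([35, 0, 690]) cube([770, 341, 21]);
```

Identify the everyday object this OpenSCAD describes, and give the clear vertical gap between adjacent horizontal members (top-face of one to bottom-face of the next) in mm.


A bookshelf. The clear shelf gap is 324 mm.

Two tall side panels with 3 horizontal boards between them — a bookshelf. The first two shelf undersides are at z = 0 and z = 345; with shelf thickness 21, the clear gap is 345 − 0 − 21 = 324 mm.


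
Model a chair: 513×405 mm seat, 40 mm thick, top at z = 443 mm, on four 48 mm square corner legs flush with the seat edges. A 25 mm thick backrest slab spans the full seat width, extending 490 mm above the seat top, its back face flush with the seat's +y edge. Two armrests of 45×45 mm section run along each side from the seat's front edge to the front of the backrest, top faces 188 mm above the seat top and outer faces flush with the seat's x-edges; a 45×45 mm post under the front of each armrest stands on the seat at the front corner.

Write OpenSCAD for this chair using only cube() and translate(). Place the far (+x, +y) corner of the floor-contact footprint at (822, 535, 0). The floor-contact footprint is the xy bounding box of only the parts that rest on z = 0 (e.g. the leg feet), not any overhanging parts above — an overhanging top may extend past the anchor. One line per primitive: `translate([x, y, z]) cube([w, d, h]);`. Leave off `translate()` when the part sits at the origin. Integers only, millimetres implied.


// leg_h = 443 - 40 = 403
// arm post h = 188 - 45 = 143
translate([309, 130, 403]) cube([513, 405, 40]);
translate([309, 130, 0]) cube([48, 48, 403]);
translate([774, 130, 0]) cube([48, 48, 403]);
translate([309, 487, 0]) cube([48, 48, 403]);
translate([774, 487, 0]) cube([48, 48, 403]);
translate([309, 510, 443]) cube([513, 25, 490]);
translate([309, 130, 586]) cube([45, 380, 45]);
translate([777, 130, 586]) cube([45, 380, 45]);
translate([309, 130, 443]) cube([45, 45, 143]);
translate([777, 130, 443]) cube([45, 45, 143]);


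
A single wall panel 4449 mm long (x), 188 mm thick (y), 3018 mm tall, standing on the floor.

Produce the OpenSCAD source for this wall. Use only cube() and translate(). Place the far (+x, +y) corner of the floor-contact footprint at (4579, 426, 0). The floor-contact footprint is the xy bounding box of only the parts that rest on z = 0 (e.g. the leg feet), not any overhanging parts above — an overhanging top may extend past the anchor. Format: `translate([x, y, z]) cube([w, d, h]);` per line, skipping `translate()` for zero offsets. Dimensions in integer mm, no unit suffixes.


translate([130, 238, 0]) cube([4449, 188, 3018]);


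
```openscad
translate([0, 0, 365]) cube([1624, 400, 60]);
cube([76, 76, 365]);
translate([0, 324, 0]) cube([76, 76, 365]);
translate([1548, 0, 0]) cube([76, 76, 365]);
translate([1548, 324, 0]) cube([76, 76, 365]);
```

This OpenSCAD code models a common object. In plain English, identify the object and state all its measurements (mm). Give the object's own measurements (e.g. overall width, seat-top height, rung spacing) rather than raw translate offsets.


A bench: a 1624×400 mm seat slab, 60 mm thick, top at z = 425 mm, on four 76×76 mm square legs flush with the seat corners and standing on z = 0.


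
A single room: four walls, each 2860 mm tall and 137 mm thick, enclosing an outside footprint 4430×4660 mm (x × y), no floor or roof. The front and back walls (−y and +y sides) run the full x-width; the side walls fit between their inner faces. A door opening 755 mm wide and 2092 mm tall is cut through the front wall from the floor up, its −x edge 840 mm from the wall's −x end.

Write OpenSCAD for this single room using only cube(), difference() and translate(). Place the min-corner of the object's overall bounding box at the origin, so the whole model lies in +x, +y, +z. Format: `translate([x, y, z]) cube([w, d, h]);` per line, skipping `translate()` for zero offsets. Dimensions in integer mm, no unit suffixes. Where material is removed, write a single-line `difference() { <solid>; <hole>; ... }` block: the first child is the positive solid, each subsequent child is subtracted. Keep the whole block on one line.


difference() { cube([4430, 137, 2860]); translate([840, 0, 0]) cube([755, 137, 2092]); }
translate([0, 4523, 0]) cube([4430, 137, 2860]);
translate([0, 137, 0]) cube([137, 4386, 2860]);
translate([4293, 137, 0]) cube([137, 4386, 2860]);
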